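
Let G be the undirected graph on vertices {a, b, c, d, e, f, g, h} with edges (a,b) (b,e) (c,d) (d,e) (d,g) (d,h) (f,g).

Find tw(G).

A width-1 tree decomposition is:
Bags: B1 = {d, h}  B2 = {d, e}  B3 = {d, g}  B4 = {b, e}  B5 = {c, d}  B6 = {a, b}  B7 = {f, g}
Tree: B1–B2, B1–B3, B2–B4, B2–B5, B4–B6, B3–B7
Every bag has size at most 2, so the width is 2 − 1 = 1 and tw(G) ≤ 1. Any graph with an edge has treewidth ≥ 1, and G has the edge d–h. The upper and lower bounds meet at 1, so that is the treewidth.

1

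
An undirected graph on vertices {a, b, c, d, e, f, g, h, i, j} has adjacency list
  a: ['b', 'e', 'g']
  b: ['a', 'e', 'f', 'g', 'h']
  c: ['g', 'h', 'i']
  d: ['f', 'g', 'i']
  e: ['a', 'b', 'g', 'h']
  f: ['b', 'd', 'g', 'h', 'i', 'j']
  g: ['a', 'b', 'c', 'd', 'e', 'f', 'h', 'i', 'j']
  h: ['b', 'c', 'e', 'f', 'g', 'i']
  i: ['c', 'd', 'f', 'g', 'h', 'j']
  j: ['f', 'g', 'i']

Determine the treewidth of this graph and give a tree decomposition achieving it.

Every bag has size at most 4, so the width is 4 − 1 = 3 and tw(G) ≤ 3. Conversely, {a, b, e, g} is a clique of size 4, and the vertices of any clique must share a bag in every tree decomposition; so some bag has ≥ 4 vertices and tw(G) ≥ 3. The upper and lower bounds meet at 3, so that is the treewidth.

Treewidth 3.
One such decomposition:
Bags: B1 = {b, f, g, h}  B2 = {f, g, h, i}  B3 = {f, g, i, j}  B4 = {b, e, g, h}  B5 = {d, f, g, i}  B6 = {c, g, h, i}  B7 = {a, b, e, g}
Tree: B1–B2, B2–B3, B1–B4, B3–B5, B2–B6, B4–B7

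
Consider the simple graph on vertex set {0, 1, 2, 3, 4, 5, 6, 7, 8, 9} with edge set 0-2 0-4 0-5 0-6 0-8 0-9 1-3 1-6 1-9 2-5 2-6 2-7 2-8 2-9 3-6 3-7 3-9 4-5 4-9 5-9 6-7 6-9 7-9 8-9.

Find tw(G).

A width-3 tree decomposition is:
Bags: B1 = {0, 2, 6, 9}  B2 = {2, 6, 7, 9}  B3 = {3, 6, 7, 9}  B4 = {0, 2, 5, 9}  B5 = {1, 3, 6, 9}  B6 = {0, 4, 5, 9}  B7 = {0, 2, 8, 9}
Tree: B1–B2, B2–B3, B1–B4, B3–B5, B4–B6, B1–B7
Every bag has size at most 4, so the width is 4 − 1 = 3 and tw(G) ≤ 3. On the other hand G contains the 4-clique {0, 2, 8, 9}. A clique must lie in a single bag of any decomposition, so no decomposition can have width below 3. Therefore the treewidth is 3.

3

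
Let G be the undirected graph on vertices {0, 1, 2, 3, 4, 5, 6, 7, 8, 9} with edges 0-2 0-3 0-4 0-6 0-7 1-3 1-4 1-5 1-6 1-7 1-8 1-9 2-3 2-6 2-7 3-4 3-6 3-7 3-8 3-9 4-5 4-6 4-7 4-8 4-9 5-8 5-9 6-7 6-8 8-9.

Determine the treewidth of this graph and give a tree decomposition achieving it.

Each bag holds 5 vertices, so the decomposition has width 4, which upper-bounds the treewidth. On the other hand G contains the 5-clique {0, 2, 3, 6, 7}. A clique must lie in a single bag of any decomposition, so no decomposition can have width below 4. Hence tw(G) = 4 exactly.

Treewidth 4.
One such decomposition:
Bags: B1 = {1, 3, 4, 6, 8}  B2 = {1, 3, 4, 6, 7}  B3 = {0, 3, 4, 6, 7}  B4 = {1, 3, 4, 8, 9}  B5 = {1, 4, 5, 8, 9}  B6 = {0, 2, 3, 6, 7}
Tree: B1–B2, B2–B3, B1–B4, B4–B5, B3–B6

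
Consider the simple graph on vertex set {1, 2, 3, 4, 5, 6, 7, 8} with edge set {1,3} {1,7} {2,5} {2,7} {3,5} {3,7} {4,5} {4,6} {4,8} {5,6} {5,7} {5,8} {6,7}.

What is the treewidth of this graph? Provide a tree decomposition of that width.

The largest bag has 3 vertices, giving width 2; this decomposition certifies tw(G) ≤ 2. Conversely, {1, 3, 7} is a clique of size 3, and the vertices of any clique must share a bag in every tree decomposition; so some bag has ≥ 3 vertices and tw(G) ≥ 2. Combining the bounds, tw(G) = 2.

Treewidth 2.
Bags: B1 = {3, 5, 7}  B2 = {2, 5, 7}  B3 = {1, 3, 7}  B4 = {5, 6, 7}  B5 = {4, 5, 6}  B6 = {4, 5, 8}
Tree: B1–B2, B1–B3, B1–B4, B4–B5, B5–B6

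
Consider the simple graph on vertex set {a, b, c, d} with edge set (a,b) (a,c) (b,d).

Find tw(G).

A width-1 tree decomposition is:
Bags: B1 = {b, d}  B2 = {a, b}  B3 = {a, c}
Tree: B1–B2, B2–B3
The largest bag has 2 vertices, giving width 1; this decomposition certifies tw(G) ≤ 1. Any graph with an edge has treewidth ≥ 1, and G has the edge d–b. Combining the bounds, tw(G) = 1.

1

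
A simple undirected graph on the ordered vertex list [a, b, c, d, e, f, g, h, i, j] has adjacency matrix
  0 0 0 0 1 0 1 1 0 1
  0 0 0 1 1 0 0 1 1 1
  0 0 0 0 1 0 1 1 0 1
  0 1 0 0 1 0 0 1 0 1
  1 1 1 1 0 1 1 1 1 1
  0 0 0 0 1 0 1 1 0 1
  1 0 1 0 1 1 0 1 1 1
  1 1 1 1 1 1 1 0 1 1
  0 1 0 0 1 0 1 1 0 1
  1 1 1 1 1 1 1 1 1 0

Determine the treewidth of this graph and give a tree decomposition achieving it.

Every bag has size at most 5, so the width is 5 − 1 = 4 and tw(G) ≤ 4. For the lower bound, the 5 vertices {b, d, e, h, j} are pairwise adjacent, and any tree decomposition puts a clique entirely inside one bag — forcing width ≥ 4. Combining the bounds, tw(G) = 4.

Treewidth 4.
One such decomposition:
Bags: B1 = {b, e, h, i, j}  B2 = {e, g, h, i, j}  B3 = {e, f, g, h, j}  B4 = {b, d, e, h, j}  B5 = {c, e, g, h, j}  B6 = {a, e, g, h, j}
Tree: B1–B2, B2–B3, B1–B4, B2–B5, B3–B6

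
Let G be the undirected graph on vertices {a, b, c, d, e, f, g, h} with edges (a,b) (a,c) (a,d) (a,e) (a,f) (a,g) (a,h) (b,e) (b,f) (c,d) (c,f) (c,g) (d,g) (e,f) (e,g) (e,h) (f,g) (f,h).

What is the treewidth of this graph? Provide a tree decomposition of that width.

The largest bag has 4 vertices, giving width 3; this decomposition certifies tw(G) ≤ 3. Conversely, {a, c, d, g} is a clique of size 4, and the vertices of any clique must share a bag in every tree decomposition; so some bag has ≥ 4 vertices and tw(G) ≥ 3. The upper and lower bounds meet at 3, so that is the treewidth.

Treewidth 3.
One such decomposition:
Bags: B1 = {a, c, f, g}  B2 = {a, e, f, g}  B3 = {a, b, e, f}  B4 = {a, c, d, g}  B5 = {a, e, f, h}
Tree: B1–B2, B2–B3, B1–B4, B3–B5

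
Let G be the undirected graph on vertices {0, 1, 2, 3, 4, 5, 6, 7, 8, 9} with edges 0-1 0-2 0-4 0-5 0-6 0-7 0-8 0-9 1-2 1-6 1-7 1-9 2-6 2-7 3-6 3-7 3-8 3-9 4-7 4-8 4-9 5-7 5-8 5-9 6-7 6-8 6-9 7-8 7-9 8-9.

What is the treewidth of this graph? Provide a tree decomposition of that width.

Each bag holds 5 vertices, so the decomposition has width 4, which upper-bounds the treewidth. For the lower bound, the 5 vertices {0, 4, 7, 8, 9} are pairwise adjacent, and any tree decomposition puts a clique entirely inside one bag — forcing width ≥ 4. The upper and lower bounds meet at 4, so that is the treewidth.

Treewidth 4.
One optimal decomposition is:
Bags: B1 = {0, 6, 7, 8, 9}  B2 = {0, 4, 7, 8, 9}  B3 = {3, 6, 7, 8, 9}  B4 = {0, 5, 7, 8, 9}  B5 = {0, 1, 6, 7, 9}  B6 = {0, 1, 2, 6, 7}
Tree: B1–B2, B1–B3, B2–B4, B1–B5, B5–B6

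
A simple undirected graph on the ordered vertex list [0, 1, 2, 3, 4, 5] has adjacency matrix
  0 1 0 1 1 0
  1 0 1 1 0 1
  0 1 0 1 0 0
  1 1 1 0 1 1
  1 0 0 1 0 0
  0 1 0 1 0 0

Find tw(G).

A width-2 tree decomposition is:
Bags: B1 = {0, 1, 3}  B2 = {1, 2, 3}  B3 = {1, 3, 5}  B4 = {0, 3, 4}
Tree: B1–B2, B1–B3, B1–B4
The largest bag has 3 vertices, giving width 2; this decomposition certifies tw(G) ≤ 2. For the lower bound, the 3 vertices {0, 1, 3} are pairwise adjacent, and any tree decomposition puts a clique entirely inside one bag — forcing width ≥ 2. The upper and lower bounds meet at 2, so that is the treewidth.

2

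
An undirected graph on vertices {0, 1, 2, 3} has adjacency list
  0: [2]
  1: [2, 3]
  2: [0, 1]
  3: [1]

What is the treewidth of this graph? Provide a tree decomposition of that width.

Treewidth 1.
One optimal decomposition is:
Bags: B1 = {0, 2}  B2 = {1, 2}  B3 = {1, 3}
Tree: B1–B2, B2–B3

Every bag has size at most 2, so the width is 2 − 1 = 1 and tw(G) ≤ 1. G has an edge, so its treewidth is at least 1. The upper and lower bounds meet at 1, so that is the treewidth.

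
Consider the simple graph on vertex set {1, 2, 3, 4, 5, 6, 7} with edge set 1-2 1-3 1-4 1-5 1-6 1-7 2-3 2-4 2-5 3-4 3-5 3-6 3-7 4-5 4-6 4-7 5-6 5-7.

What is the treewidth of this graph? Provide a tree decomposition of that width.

The largest bag has 5 vertices, giving width 4; this decomposition certifies tw(G) ≤ 4. On the other hand G contains the 5-clique {1, 2, 3, 4, 5}. A clique must lie in a single bag of any decomposition, so no decomposition can have width below 4. Hence tw(G) = 4 exactly.

Treewidth 4.
One optimal decomposition is:
Bags: B1 = {1, 3, 4, 5, 7}  B2 = {1, 3, 4, 5, 6}  B3 = {1, 2, 3, 4, 5}
Tree: B1–B2, B1–B3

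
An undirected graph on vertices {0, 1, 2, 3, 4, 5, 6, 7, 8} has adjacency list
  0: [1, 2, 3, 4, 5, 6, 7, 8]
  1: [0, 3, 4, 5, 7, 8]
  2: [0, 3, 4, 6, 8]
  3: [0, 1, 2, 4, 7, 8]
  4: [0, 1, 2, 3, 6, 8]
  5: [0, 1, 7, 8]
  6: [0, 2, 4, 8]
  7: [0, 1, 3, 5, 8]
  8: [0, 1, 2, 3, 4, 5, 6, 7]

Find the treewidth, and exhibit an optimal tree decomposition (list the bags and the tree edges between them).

Each bag holds 5 vertices, so the decomposition has width 4, which upper-bounds the treewidth. For the lower bound, the 5 vertices {0, 1, 3, 4, 8} are pairwise adjacent, and any tree decomposition puts a clique entirely inside one bag — forcing width ≥ 4. Combining the bounds, tw(G) = 4.

Treewidth 4.
Bags: B1 = {0, 1, 3, 4, 8}  B2 = {0, 1, 3, 7, 8}  B3 = {0, 2, 3, 4, 8}  B4 = {0, 2, 4, 6, 8}  B5 = {0, 1, 5, 7, 8}
Tree: B1–B2, B1–B3, B3–B4, B2–B5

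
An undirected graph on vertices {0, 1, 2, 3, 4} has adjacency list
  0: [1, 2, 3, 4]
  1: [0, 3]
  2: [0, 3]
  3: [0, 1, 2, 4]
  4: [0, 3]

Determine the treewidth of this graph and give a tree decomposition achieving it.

The largest bag has 3 vertices, giving width 2; this decomposition certifies tw(G) ≤ 2. Conversely, {0, 1, 3} is a clique of size 3, and the vertices of any clique must share a bag in every tree decomposition; so some bag has ≥ 3 vertices and tw(G) ≥ 2. The upper and lower bounds meet at 2, so that is the treewidth.

Treewidth 2.
Bags: B1 = {0, 1, 3}  B2 = {0, 2, 3}  B3 = {0, 3, 4}
Tree: B1–B2, B2–B3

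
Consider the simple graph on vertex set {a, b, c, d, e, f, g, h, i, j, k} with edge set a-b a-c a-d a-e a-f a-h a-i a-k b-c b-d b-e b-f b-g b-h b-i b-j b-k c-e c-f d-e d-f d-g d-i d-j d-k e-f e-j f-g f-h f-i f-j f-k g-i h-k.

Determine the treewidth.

4

A width-4 tree decomposition is:
Bags: B1 = {b, d, e, f, j}  B2 = {a, b, d, e, f}  B3 = {a, b, d, f, i}  B4 = {a, b, d, f, k}  B5 = {a, b, c, e, f}  B6 = {b, d, f, g, i}  B7 = {a, b, f, h, k}
Tree: B1–B2, B2–B3, B2–B4, B2–B5, B3–B6, B4–B7
Every bag has size at most 5, so the width is 5 − 1 = 4 and tw(G) ≤ 4. For the lower bound, the 5 vertices {b, d, f, g, i} are pairwise adjacent, and any tree decomposition puts a clique entirely inside one bag — forcing width ≥ 4. The upper and lower bounds meet at 4, so that is the treewidth.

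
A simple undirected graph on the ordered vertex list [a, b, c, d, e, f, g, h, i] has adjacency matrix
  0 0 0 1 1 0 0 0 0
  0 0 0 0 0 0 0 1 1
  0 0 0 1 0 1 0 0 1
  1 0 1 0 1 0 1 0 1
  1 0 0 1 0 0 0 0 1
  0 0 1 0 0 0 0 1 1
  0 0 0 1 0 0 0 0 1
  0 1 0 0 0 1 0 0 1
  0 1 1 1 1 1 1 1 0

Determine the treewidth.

A width-2 tree decomposition is:
Bags: B1 = {d, e, i}  B2 = {c, d, i}  B3 = {a, d, e}  B4 = {c, f, i}  B5 = {d, g, i}  B6 = {f, h, i}  B7 = {b, h, i}
Tree: B1–B2, B1–B3, B2–B4, B1–B5, B4–B6, B6–B7
The largest bag has 3 vertices, giving width 2; this decomposition certifies tw(G) ≤ 2. On the other hand G contains the 3-clique {a, d, e}. A clique must lie in a single bag of any decomposition, so no decomposition can have width below 2. Hence tw(G) = 2 exactly.

2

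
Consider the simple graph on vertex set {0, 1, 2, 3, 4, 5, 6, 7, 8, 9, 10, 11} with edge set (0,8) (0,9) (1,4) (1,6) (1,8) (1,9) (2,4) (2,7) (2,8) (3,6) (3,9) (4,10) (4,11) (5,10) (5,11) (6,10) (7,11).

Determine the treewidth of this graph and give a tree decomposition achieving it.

Treewidth 3.
One optimal decomposition is:
Bags: B1 = {2, 5, 7, 11}  B2 = {2, 4, 5, 11}  B3 = {2, 4, 5, 10}  B4 = {2, 4, 8, 10}  B5 = {1, 4, 8, 10}  B6 = {1, 6, 8, 10}  B7 = {0, 1, 6, 8}  B8 = {0, 1, 6, 9}  B9 = {0, 3, 6, 9}
Tree: B1–B2, B2–B3, B3–B4, B4–B5, B5–B6, B6–B7, B7–B8, B8–B9

The largest bag has 4 vertices, giving width 3; this decomposition certifies tw(G) ≤ 3. For the lower bound: the 4 vertex sets {5,7,11}, {2}, {4}, {1,6,8,10} are disjoint, each induces a connected subgraph, and every pair is joined by at least one edge of G. Contracting each set to a single vertex therefore yields K_{4} as a minor, and since treewidth is minor-monotone, tw(G) ≥ tw(K_{4}) = 3. Hence tw(G) = 3 exactly.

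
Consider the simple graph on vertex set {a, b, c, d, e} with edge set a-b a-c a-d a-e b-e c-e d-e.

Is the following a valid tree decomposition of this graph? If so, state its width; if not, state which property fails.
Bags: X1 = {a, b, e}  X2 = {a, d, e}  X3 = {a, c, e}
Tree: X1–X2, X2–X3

Vertex coverage: the bags together contain {a, b, c, d, e}, the full vertex set. Edge coverage: each edge of G has both endpoints in at least one bag. Running intersection: for every vertex, the bags containing it form a connected subtree. All three properties hold, so this is a valid tree decomposition of width max|bag| − 1 = 2, and hence tw(G) ≤ 2.

Yes; width 2.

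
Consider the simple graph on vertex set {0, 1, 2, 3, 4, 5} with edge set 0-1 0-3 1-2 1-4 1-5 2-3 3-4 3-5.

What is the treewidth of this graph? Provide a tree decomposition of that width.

Each bag holds 3 vertices, so the decomposition has width 2, which upper-bounds the treewidth. The edges 0–1–4–3–0 form a cycle, so G is not a tree and its treewidth is at least 2. Hence tw(G) = 2 exactly.

Treewidth 2.
One optimal decomposition is:
Bags: B1 = {0, 1, 3}  B2 = {1, 3, 4}  B3 = {1, 3, 5}  B4 = {1, 2, 3}
Tree: B1–B2, B2–B3, B3–B4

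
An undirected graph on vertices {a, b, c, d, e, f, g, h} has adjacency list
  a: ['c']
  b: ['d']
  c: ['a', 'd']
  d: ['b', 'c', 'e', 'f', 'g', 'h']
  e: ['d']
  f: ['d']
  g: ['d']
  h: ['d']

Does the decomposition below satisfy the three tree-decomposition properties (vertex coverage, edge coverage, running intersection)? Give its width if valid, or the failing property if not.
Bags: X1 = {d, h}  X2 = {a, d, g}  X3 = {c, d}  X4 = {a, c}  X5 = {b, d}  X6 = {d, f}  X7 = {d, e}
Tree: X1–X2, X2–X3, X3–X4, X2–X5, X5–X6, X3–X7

No — bags containing vertex a are not connected in the tree.

A tree decomposition must satisfy three properties: every vertex lies in some bag; for every edge, both endpoints lie together in some bag; and for every vertex, the bags containing it form a connected subtree. Here bags containing vertex a are not connected in the tree, so the decomposition is invalid.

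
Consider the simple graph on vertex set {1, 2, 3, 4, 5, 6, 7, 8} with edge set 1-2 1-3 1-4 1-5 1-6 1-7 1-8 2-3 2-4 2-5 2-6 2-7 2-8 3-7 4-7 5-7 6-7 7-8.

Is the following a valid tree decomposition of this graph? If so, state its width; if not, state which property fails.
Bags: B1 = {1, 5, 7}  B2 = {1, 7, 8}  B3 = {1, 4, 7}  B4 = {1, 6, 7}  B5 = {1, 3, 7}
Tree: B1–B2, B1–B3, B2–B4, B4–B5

No — vertex 2 appears in no bag.

A tree decomposition must satisfy three properties: every vertex lies in some bag; for every edge, both endpoints lie together in some bag; and for every vertex, the bags containing it form a connected subtree. Here vertex 2 appears in no bag, so the decomposition is invalid.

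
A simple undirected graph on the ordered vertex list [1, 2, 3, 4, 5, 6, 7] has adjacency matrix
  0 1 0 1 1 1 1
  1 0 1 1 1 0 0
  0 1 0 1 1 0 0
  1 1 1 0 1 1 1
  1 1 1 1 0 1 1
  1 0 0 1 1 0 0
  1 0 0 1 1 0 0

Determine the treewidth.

3

A width-3 tree decomposition is:
Bags: B1 = {1, 4, 5, 7}  B2 = {1, 2, 4, 5}  B3 = {2, 3, 4, 5}  B4 = {1, 4, 5, 6}
Tree: B1–B2, B2–B3, B1–B4
The largest bag has 4 vertices, giving width 3; this decomposition certifies tw(G) ≤ 3. On the other hand G contains the 4-clique {1, 2, 4, 5}. A clique must lie in a single bag of any decomposition, so no decomposition can have width below 3. Hence tw(G) = 3 exactly.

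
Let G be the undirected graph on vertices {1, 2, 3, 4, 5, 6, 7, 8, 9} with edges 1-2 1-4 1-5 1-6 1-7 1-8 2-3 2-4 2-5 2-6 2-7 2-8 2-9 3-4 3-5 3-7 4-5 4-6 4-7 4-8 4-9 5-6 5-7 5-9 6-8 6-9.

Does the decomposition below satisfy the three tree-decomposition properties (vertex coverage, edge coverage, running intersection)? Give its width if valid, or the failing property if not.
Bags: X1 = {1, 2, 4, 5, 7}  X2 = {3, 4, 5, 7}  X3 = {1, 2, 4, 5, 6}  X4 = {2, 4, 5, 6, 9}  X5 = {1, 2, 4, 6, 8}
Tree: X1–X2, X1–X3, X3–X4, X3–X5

No — edge (2,3) lies in no bag.

A tree decomposition must satisfy three properties: every vertex lies in some bag; for every edge, both endpoints lie together in some bag; and for every vertex, the bags containing it form a connected subtree. Here edge (2,3) lies in no bag, so the decomposition is invalid.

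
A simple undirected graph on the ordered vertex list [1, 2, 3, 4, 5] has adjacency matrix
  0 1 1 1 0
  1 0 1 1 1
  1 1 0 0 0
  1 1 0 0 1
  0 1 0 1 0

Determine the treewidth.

2

A width-2 tree decomposition is:
Bags: B1 = {2, 4, 5}  B2 = {1, 2, 4}  B3 = {1, 2, 3}
Tree: B1–B2, B2–B3
Every bag has size at most 3, so the width is 3 − 1 = 2 and tw(G) ≤ 2. For the lower bound, the 3 vertices {1, 2, 3} are pairwise adjacent, and any tree decomposition puts a clique entirely inside one bag — forcing width ≥ 2. The upper and lower bounds meet at 2, so that is the treewidth.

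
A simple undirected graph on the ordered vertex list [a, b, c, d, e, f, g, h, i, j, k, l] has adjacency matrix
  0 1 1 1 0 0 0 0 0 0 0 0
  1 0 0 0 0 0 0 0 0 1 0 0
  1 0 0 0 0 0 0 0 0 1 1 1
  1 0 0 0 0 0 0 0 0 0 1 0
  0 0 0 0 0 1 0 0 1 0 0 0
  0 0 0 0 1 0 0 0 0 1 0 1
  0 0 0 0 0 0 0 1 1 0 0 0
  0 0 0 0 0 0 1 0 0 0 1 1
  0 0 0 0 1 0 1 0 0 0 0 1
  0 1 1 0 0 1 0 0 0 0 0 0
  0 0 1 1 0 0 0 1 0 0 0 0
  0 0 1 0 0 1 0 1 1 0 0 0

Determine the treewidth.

A width-3 tree decomposition is:
Bags: B1 = {e, f, g, i}  B2 = {f, g, i, l}  B3 = {f, g, h, l}  B4 = {f, h, j, l}  B5 = {c, h, j, l}  B6 = {c, h, j, k}  B7 = {b, c, j, k}  B8 = {a, b, c, k}  B9 = {a, b, d, k}
Tree: B1–B2, B2–B3, B3–B4, B4–B5, B5–B6, B6–B7, B7–B8, B8–B9
Every bag has size at most 4, so the width is 4 − 1 = 3 and tw(G) ≤ 3. For the lower bound: the 4 vertex sets {e,g,i}, {f}, {l}, {c,h,j,k} are disjoint, each induces a connected subgraph, and every pair is joined by at least one edge of G. Contracting each set to a single vertex therefore yields K_{4} as a minor, and since treewidth is minor-monotone, tw(G) ≥ tw(K_{4}) = 3. The upper and lower bounds meet at 3, so that is the treewidth.

3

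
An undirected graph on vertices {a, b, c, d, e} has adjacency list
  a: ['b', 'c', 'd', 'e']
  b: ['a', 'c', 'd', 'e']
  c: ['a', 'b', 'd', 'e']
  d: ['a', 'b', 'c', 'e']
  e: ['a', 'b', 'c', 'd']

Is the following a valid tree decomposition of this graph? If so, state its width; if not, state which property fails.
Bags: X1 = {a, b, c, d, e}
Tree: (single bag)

Yes; width 4.

Every vertex of G appears in some bag (union = {a, b, c, d, e}); every edge is covered by a bag; and for each vertex v the set of bags containing v is connected in the bag tree. The decomposition is therefore valid. The largest bag has 5 vertices, so the width is 4.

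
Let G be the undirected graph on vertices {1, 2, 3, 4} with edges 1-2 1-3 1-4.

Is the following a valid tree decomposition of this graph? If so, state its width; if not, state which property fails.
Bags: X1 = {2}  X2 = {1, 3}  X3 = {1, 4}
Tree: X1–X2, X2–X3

A tree decomposition must satisfy three properties: every vertex lies in some bag; for every edge, both endpoints lie together in some bag; and for every vertex, the bags containing it form a connected subtree. Here edge (1,2) lies in no bag, so the decomposition is invalid.

No — edge (1,2) lies in no bag.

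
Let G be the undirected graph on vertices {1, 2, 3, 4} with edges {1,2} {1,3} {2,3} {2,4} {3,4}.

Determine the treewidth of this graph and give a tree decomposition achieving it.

Each bag holds 3 vertices, so the decomposition has width 2, which upper-bounds the treewidth. On the other hand G contains the 3-clique {1, 2, 3}. A clique must lie in a single bag of any decomposition, so no decomposition can have width below 2. Combining the bounds, tw(G) = 2.

Treewidth 2.
Bags: B1 = {1, 2, 3}  B2 = {2, 3, 4}
Tree: B1–B2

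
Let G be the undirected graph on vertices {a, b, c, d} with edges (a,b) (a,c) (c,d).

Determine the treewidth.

1

A width-1 tree decomposition is:
Bags: B1 = {a, b}  B2 = {a, c}  B3 = {c, d}
Tree: B1–B2, B2–B3
Each bag holds 2 vertices, so the decomposition has width 1, which upper-bounds the treewidth. G has an edge, so its treewidth is at least 1. Therefore the treewidth is 1.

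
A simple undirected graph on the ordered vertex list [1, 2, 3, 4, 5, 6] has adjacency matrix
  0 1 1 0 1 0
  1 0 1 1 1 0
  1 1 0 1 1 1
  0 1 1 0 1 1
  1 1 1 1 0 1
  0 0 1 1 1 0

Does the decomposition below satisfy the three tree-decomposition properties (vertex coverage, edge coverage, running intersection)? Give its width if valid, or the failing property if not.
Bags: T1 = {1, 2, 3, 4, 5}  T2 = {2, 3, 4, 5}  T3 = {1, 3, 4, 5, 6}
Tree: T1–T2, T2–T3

No — bags containing vertex 1 are not connected in the tree.

A tree decomposition must satisfy three properties: every vertex lies in some bag; for every edge, both endpoints lie together in some bag; and for every vertex, the bags containing it form a connected subtree. Here bags containing vertex 1 are not connected in the tree, so the decomposition is invalid.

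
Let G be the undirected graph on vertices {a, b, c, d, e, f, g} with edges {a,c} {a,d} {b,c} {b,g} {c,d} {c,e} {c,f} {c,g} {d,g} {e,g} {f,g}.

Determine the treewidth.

A width-2 tree decomposition is:
Bags: B1 = {c, d, g}  B2 = {b, c, g}  B3 = {c, f, g}  B4 = {c, e, g}  B5 = {a, c, d}
Tree: B1–B2, B1–B3, B2–B4, B1–B5
The largest bag has 3 vertices, giving width 2; this decomposition certifies tw(G) ≤ 2. Conversely, {c, d, g} is a clique of size 3, and the vertices of any clique must share a bag in every tree decomposition; so some bag has ≥ 3 vertices and tw(G) ≥ 2. Therefore the treewidth is 2.

2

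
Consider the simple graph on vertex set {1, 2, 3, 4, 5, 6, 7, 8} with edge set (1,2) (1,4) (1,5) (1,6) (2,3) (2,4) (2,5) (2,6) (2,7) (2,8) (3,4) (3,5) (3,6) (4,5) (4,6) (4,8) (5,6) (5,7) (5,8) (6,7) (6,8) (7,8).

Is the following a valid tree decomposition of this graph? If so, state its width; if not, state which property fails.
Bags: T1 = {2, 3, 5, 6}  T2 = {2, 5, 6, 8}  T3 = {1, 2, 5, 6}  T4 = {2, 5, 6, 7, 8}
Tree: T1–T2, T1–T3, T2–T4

A tree decomposition must satisfy three properties: every vertex lies in some bag; for every edge, both endpoints lie together in some bag; and for every vertex, the bags containing it form a connected subtree. Here vertex 4 appears in no bag, so the decomposition is invalid.

No — vertex 4 appears in no bag.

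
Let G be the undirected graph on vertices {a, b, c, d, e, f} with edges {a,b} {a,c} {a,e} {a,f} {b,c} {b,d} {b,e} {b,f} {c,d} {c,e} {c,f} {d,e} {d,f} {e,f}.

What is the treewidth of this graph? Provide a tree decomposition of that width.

The largest bag has 5 vertices, giving width 4; this decomposition certifies tw(G) ≤ 4. For the lower bound, the 5 vertices {b, c, d, e, f} are pairwise adjacent, and any tree decomposition puts a clique entirely inside one bag — forcing width ≥ 4. Hence tw(G) = 4 exactly.

Treewidth 4.
Bags: B1 = {b, c, d, e, f}  B2 = {a, b, c, e, f}
Tree: B1–B2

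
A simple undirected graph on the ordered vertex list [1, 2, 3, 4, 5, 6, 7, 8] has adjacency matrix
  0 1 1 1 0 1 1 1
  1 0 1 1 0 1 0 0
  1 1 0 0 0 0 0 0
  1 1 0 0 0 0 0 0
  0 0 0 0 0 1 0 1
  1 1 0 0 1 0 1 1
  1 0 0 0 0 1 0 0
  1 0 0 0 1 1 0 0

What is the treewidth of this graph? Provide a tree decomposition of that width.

Each bag holds 3 vertices, so the decomposition has width 2, which upper-bounds the treewidth. For the lower bound, the 3 vertices {1, 6, 8} are pairwise adjacent, and any tree decomposition puts a clique entirely inside one bag — forcing width ≥ 2. Hence tw(G) = 2 exactly.

Treewidth 2.
One such decomposition:
Bags: B1 = {1, 2, 6}  B2 = {1, 6, 7}  B3 = {1, 2, 3}  B4 = {1, 6, 8}  B5 = {1, 2, 4}  B6 = {5, 6, 8}
Tree: B1–B2, B1–B3, B2–B4, B3–B5, B4–B6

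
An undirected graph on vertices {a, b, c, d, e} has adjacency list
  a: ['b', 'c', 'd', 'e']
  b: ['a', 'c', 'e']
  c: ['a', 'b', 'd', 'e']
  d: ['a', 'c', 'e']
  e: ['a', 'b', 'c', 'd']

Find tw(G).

A width-3 tree decomposition is:
Bags: B1 = {a, b, c, e}  B2 = {a, c, d, e}
Tree: B1–B2
Each bag holds 4 vertices, so the decomposition has width 3, which upper-bounds the treewidth. On the other hand G contains the 4-clique {a, c, d, e}. A clique must lie in a single bag of any decomposition, so no decomposition can have width below 3. The upper and lower bounds meet at 3, so that is the treewidth.

3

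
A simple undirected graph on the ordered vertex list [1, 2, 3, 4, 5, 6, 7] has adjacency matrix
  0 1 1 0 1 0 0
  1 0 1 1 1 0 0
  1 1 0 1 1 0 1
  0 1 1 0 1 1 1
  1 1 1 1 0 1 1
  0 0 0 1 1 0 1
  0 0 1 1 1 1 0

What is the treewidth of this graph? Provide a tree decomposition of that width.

Treewidth 3.
One such decomposition:
Bags: B1 = {2, 3, 4, 5}  B2 = {3, 4, 5, 7}  B3 = {1, 2, 3, 5}  B4 = {4, 5, 6, 7}
Tree: B1–B2, B1–B3, B2–B4

Every bag has size at most 4, so the width is 4 − 1 = 3 and tw(G) ≤ 3. For the lower bound, the 4 vertices {1, 2, 3, 5} are pairwise adjacent, and any tree decomposition puts a clique entirely inside one bag — forcing width ≥ 3. Combining the bounds, tw(G) = 3.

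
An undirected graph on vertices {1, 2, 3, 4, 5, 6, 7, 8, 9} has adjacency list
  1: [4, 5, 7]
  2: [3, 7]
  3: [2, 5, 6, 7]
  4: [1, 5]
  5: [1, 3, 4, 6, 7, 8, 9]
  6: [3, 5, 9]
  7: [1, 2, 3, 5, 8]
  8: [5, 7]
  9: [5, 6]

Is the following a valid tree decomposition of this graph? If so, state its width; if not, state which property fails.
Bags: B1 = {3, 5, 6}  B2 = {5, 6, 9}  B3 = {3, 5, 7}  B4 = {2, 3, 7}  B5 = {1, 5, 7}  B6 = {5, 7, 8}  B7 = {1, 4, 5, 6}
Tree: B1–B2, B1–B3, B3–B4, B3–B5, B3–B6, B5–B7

A tree decomposition must satisfy three properties: every vertex lies in some bag; for every edge, both endpoints lie together in some bag; and for every vertex, the bags containing it form a connected subtree. Here bags containing vertex 6 are not connected in the tree, so the decomposition is invalid.

No — bags containing vertex 6 are not connected in the tree.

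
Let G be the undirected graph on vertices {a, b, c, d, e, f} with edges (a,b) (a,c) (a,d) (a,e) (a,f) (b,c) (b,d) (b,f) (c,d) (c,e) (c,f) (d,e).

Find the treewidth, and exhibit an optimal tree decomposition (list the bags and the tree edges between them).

Each bag holds 4 vertices, so the decomposition has width 3, which upper-bounds the treewidth. Conversely, {a, c, d, e} is a clique of size 4, and the vertices of any clique must share a bag in every tree decomposition; so some bag has ≥ 4 vertices and tw(G) ≥ 3. The upper and lower bounds meet at 3, so that is the treewidth.

Treewidth 3.
One such decomposition:
Bags: B1 = {a, b, c, d}  B2 = {a, b, c, f}  B3 = {a, c, d, e}
Tree: B1–B2, B1–B3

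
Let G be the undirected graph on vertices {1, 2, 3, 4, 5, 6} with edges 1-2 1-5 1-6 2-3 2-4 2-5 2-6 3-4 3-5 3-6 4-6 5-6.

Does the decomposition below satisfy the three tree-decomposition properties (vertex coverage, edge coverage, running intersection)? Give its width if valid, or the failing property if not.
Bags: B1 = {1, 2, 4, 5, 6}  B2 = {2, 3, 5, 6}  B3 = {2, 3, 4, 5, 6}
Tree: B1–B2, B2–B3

No — bags containing vertex 4 are not connected in the tree.

A tree decomposition must satisfy three properties: every vertex lies in some bag; for every edge, both endpoints lie together in some bag; and for every vertex, the bags containing it form a connected subtree. Here bags containing vertex 4 are not connected in the tree, so the decomposition is invalid.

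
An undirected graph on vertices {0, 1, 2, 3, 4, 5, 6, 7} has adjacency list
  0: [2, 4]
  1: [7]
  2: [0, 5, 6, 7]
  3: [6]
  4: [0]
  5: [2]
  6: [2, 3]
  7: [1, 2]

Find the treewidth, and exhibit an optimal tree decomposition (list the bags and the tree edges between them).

Each bag holds 2 vertices, so the decomposition has width 1, which upper-bounds the treewidth. G has an edge, so its treewidth is at least 1. Hence tw(G) = 1 exactly.

Treewidth 1.
One such decomposition:
Bags: B1 = {0, 2}  B2 = {2, 7}  B3 = {2, 6}  B4 = {1, 7}  B5 = {2, 5}  B6 = {0, 4}  B7 = {3, 6}
Tree: B1–B2, B1–B3, B2–B4, B3–B5, B1–B6, B3–B7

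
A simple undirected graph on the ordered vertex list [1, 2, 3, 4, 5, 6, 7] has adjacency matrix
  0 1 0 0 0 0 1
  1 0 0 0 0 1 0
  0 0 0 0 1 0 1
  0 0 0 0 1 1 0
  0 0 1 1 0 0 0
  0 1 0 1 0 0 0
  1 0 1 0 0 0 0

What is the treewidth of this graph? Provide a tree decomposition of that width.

The largest bag has 3 vertices, giving width 2; this decomposition certifies tw(G) ≤ 2. For the lower bound, G contains the cycle 6–4–5–3–7–1–2–6, so G is not a forest; only forests have treewidth ≤ 1, hence tw(G) ≥ 2. Therefore the treewidth is 2.

Treewidth 2.
One such decomposition:
Bags: B1 = {4, 5, 6}  B2 = {3, 5, 6}  B3 = {3, 6, 7}  B4 = {1, 6, 7}  B5 = {1, 2, 6}
Tree: B1–B2, B2–B3, B3–B4, B4–B5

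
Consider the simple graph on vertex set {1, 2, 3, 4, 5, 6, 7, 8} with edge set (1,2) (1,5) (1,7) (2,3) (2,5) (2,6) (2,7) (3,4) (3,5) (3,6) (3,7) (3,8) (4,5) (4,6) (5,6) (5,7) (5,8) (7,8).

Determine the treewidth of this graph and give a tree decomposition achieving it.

Treewidth 3.
One such decomposition:
Bags: B1 = {3, 5, 7, 8}  B2 = {2, 3, 5, 7}  B3 = {1, 2, 5, 7}  B4 = {2, 3, 5, 6}  B5 = {3, 4, 5, 6}
Tree: B1–B2, B2–B3, B2–B4, B4–B5

Each bag holds 4 vertices, so the decomposition has width 3, which upper-bounds the treewidth. For the lower bound, the 4 vertices {1, 2, 5, 7} are pairwise adjacent, and any tree decomposition puts a clique entirely inside one bag — forcing width ≥ 3. The upper and lower bounds meet at 3, so that is the treewidth.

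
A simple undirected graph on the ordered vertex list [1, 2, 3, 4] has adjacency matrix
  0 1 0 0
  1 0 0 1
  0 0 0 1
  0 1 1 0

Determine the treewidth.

A width-1 tree decomposition is:
Bags: B1 = {1, 2}  B2 = {2, 4}  B3 = {3, 4}
Tree: B1–B2, B2–B3
Each bag holds 2 vertices, so the decomposition has width 1, which upper-bounds the treewidth. Any graph with an edge has treewidth ≥ 1, and G has the edge 1–2. Combining the bounds, tw(G) = 1.

1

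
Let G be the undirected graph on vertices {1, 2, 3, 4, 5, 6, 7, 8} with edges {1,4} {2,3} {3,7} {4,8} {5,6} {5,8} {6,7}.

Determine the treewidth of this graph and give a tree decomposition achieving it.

Each bag holds 2 vertices, so the decomposition has width 1, which upper-bounds the treewidth. Any graph with an edge has treewidth ≥ 1, and G has the edge 2–3. Combining the bounds, tw(G) = 1.

Treewidth 1.
Bags: B1 = {2, 3}  B2 = {3, 7}  B3 = {6, 7}  B4 = {5, 6}  B5 = {5, 8}  B6 = {4, 8}  B7 = {1, 4}
Tree: B1–B2, B2–B3, B3–B4, B4–B5, B5–B6, B6–B7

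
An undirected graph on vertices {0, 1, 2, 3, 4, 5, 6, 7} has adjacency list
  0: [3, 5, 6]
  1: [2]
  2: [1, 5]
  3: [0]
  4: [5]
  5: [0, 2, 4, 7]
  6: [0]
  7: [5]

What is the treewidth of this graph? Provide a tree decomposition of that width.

Treewidth 1.
One optimal decomposition is:
Bags: B1 = {0, 5}  B2 = {2, 5}  B3 = {1, 2}  B4 = {5, 7}  B5 = {4, 5}  B6 = {0, 3}  B7 = {0, 6}
Tree: B1–B2, B2–B3, B1–B4, B2–B5, B1–B6, B1–B7

Each bag holds 2 vertices, so the decomposition has width 1, which upper-bounds the treewidth. Since G has at least one edge (e.g. 0–5), it is not an edgeless graph, so tw(G) ≥ 1. Therefore the treewidth is 1.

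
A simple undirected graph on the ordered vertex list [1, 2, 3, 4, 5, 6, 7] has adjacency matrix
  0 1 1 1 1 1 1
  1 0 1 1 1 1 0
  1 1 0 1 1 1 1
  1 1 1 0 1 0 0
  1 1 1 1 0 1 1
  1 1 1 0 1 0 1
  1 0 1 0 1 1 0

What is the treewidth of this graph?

4

A width-4 tree decomposition is:
Bags: B1 = {1, 2, 3, 5, 6}  B2 = {1, 2, 3, 4, 5}  B3 = {1, 3, 5, 6, 7}
Tree: B1–B2, B1–B3
Each bag holds 5 vertices, so the decomposition has width 4, which upper-bounds the treewidth. Conversely, {1, 2, 3, 4, 5} is a clique of size 5, and the vertices of any clique must share a bag in every tree decomposition; so some bag has ≥ 5 vertices and tw(G) ≥ 4. Hence tw(G) = 4 exactly.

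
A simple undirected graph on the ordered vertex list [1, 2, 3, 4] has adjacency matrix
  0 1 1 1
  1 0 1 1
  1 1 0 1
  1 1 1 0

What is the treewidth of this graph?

A width-3 tree decomposition is:
Bags: B1 = {1, 2, 3, 4}
Tree: (single bag)
With just one bag of size 4, the width is 4 − 1 = 3, so tw(G) ≤ 3. Conversely, {1, 2, 3, 4} is a clique of size 4, and the vertices of any clique must share a bag in every tree decomposition; so some bag has ≥ 4 vertices and tw(G) ≥ 3. The upper and lower bounds meet at 3, so that is the treewidth.

3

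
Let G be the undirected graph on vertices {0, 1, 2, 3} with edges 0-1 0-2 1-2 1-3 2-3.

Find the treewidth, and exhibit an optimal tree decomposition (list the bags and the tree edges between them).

Treewidth 2.
One such decomposition:
Bags: B1 = {1, 2, 3}  B2 = {0, 1, 2}
Tree: B1–B2

Every bag has size at most 3, so the width is 3 − 1 = 2 and tw(G) ≤ 2. On the other hand G contains the 3-clique {0, 1, 2}. A clique must lie in a single bag of any decomposition, so no decomposition can have width below 2. Hence tw(G) = 2 exactly.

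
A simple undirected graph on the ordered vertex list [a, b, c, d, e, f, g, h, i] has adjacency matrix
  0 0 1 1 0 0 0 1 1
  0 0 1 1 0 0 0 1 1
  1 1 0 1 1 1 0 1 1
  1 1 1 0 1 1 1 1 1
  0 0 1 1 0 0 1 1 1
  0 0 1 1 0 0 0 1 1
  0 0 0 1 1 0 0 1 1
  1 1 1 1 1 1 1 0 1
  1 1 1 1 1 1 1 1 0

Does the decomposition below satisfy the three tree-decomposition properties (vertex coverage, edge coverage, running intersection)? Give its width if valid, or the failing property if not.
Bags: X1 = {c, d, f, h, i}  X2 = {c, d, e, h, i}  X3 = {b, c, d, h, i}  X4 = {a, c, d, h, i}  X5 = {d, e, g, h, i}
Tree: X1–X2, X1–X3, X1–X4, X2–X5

Every vertex of G appears in some bag (union = {a, b, c, d, e, f, g, h, i}); every edge is covered by a bag; and for each vertex v the set of bags containing v is connected in the bag tree. The decomposition is therefore valid. The largest bag has 5 vertices, so the width is 4.

Yes; width 4.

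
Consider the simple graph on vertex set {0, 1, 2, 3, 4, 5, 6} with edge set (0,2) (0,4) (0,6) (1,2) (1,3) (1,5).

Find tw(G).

A width-1 tree decomposition is:
Bags: B1 = {0, 4}  B2 = {0, 2}  B3 = {1, 2}  B4 = {1, 3}  B5 = {1, 5}  B6 = {0, 6}
Tree: B1–B2, B2–B3, B3–B4, B3–B5, B1–B6
The largest bag has 2 vertices, giving width 1; this decomposition certifies tw(G) ≤ 1. Since G has at least one edge (e.g. 4–0), it is not an edgeless graph, so tw(G) ≥ 1. Combining the bounds, tw(G) = 1.

1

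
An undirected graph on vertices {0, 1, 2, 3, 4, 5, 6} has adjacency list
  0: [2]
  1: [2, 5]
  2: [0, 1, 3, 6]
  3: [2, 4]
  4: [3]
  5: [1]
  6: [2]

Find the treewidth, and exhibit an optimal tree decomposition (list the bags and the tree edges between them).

Treewidth 1.
One such decomposition:
Bags: B1 = {2, 3}  B2 = {3, 4}  B3 = {1, 2}  B4 = {1, 5}  B5 = {2, 6}  B6 = {0, 2}
Tree: B1–B2, B1–B3, B3–B4, B1–B5, B3–B6

Each bag holds 2 vertices, so the decomposition has width 1, which upper-bounds the treewidth. Since G has at least one edge (e.g. 3–2), it is not an edgeless graph, so tw(G) ≥ 1. The upper and lower bounds meet at 1, so that is the treewidth.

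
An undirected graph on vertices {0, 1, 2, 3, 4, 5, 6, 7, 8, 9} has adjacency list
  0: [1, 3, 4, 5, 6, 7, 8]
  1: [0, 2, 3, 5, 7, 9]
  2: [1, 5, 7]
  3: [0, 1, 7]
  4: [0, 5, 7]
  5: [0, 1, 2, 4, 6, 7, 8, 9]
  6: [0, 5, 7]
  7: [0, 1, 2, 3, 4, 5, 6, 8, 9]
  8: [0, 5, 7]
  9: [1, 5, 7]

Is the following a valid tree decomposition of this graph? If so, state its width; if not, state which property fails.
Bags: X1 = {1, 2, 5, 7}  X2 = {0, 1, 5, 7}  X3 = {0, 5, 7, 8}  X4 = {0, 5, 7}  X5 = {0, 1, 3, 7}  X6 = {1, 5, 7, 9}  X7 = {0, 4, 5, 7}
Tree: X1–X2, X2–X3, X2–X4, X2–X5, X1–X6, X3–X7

No — vertex 6 appears in no bag.

A tree decomposition must satisfy three properties: every vertex lies in some bag; for every edge, both endpoints lie together in some bag; and for every vertex, the bags containing it form a connected subtree. Here vertex 6 appears in no bag, so the decomposition is invalid.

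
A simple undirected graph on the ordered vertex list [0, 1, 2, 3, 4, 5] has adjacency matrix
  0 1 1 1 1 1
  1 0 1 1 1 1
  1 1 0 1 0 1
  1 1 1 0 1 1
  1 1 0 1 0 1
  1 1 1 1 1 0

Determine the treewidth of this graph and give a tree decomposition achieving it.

Treewidth 4.
One such decomposition:
Bags: B1 = {0, 1, 2, 3, 5}  B2 = {0, 1, 3, 4, 5}
Tree: B1–B2

Every bag has size at most 5, so the width is 5 − 1 = 4 and tw(G) ≤ 4. Conversely, {0, 1, 2, 3, 5} is a clique of size 5, and the vertices of any clique must share a bag in every tree decomposition; so some bag has ≥ 5 vertices and tw(G) ≥ 4. Therefore the treewidth is 4.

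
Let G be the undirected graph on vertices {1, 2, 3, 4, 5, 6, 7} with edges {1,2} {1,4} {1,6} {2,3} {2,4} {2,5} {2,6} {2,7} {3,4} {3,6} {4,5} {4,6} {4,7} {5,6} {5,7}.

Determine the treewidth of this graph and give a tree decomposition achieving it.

Treewidth 3.
One optimal decomposition is:
Bags: B1 = {2, 4, 5, 6}  B2 = {2, 3, 4, 6}  B3 = {2, 4, 5, 7}  B4 = {1, 2, 4, 6}
Tree: B1–B2, B1–B3, B1–B4

Each bag holds 4 vertices, so the decomposition has width 3, which upper-bounds the treewidth. Conversely, {1, 2, 4, 6} is a clique of size 4, and the vertices of any clique must share a bag in every tree decomposition; so some bag has ≥ 4 vertices and tw(G) ≥ 3. The upper and lower bounds meet at 3, so that is the treewidth.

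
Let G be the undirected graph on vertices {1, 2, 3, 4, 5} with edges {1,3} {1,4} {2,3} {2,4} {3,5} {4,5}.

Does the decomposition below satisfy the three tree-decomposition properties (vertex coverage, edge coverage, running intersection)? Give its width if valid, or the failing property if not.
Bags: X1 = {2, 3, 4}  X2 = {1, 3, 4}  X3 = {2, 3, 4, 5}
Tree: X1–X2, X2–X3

A tree decomposition must satisfy three properties: every vertex lies in some bag; for every edge, both endpoints lie together in some bag; and for every vertex, the bags containing it form a connected subtree. Here bags containing vertex 2 are not connected in the tree, so the decomposition is invalid.

No — bags containing vertex 2 are not connected in the tree.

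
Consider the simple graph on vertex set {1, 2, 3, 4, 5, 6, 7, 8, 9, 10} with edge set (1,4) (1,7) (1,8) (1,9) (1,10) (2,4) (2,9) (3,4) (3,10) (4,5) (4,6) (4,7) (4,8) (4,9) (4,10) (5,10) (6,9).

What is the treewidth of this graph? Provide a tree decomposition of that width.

Treewidth 2.
One optimal decomposition is:
Bags: B1 = {1, 4, 9}  B2 = {2, 4, 9}  B3 = {1, 4, 8}  B4 = {1, 4, 10}  B5 = {3, 4, 10}  B6 = {4, 6, 9}  B7 = {1, 4, 7}  B8 = {4, 5, 10}
Tree: B1–B2, B1–B3, B1–B4, B4–B5, B1–B6, B4–B7, B5–B8

Every bag has size at most 3, so the width is 3 − 1 = 2 and tw(G) ≤ 2. For the lower bound, the 3 vertices {1, 4, 8} are pairwise adjacent, and any tree decomposition puts a clique entirely inside one bag — forcing width ≥ 2. Therefore the treewidth is 2.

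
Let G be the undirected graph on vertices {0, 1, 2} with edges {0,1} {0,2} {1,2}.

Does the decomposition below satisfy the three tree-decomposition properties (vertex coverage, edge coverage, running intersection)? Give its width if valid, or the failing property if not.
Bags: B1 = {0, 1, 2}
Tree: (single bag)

Yes; width 2.

Checking the three conditions: (i) the bags cover all of {0, 1, 2}; (ii) for each edge, some bag contains both endpoints; (iii) the bags containing any fixed vertex form a subtree. All hold, so the decomposition is valid with width 3 − 1 = 2.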